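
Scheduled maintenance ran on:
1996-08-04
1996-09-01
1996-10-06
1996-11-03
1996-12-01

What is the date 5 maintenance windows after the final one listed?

1997-05-04

These are Sundays at 28- or 35-day spacing (28, 35, 28, 28).
The pattern: 1st Sunday of the month.
1st Sunday of January 1997: 1997-01-05.
February 1997 — 1st Sunday is 1997-02-02.
1st Sunday of March 1997: 1997-03-02.
April 1997 — 1st Sunday is 1997-04-06.
May 1997 — 1st Sunday is 1997-05-04.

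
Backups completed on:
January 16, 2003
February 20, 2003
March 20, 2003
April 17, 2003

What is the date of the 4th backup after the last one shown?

These are Thursdays at 28- or 35-day spacing (35, 28, 28).
The pattern: 3rd Thursday of the month.
May 2003 — 3rd Thursday is May 15, 2003.
3rd Thursday of June 2003: June 19, 2003.
July 2003 — 3rd Thursday is July 17, 2003.
August 2003 — 3rd Thursday is August 21, 2003.

August 21, 2003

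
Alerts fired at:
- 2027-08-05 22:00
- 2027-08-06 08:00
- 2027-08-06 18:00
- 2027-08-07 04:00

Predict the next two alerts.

Gaps: 10, 10, 10 hours — each event is 10 hours after the previous one.
2027-08-07 04:00 + 10 h = 2027-08-07 14:00.
2027-08-07 14:00 + 10 h = 2027-08-08 00:00.

2027-08-07 14:00, 2027-08-08 00:00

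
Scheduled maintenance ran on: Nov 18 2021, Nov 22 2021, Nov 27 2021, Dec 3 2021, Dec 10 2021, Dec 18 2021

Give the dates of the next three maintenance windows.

Intervals are 4, 5, 6, 7, 8 days — an arithmetic progression with common difference 1.
Next gap: 9 days. Dec 18 2021 + 9 days = Dec 27 2021.
Next gap: 10 days. Dec 27 2021 + 10 days = Jan 6 2022.
Next gap: 11 days. Jan 6 2022 + 11 days = Jan 17 2022.

Dec 27 2021, Jan 6 2022, Jan 17 2022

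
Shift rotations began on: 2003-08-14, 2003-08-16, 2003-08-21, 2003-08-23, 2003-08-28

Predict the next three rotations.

The gap pattern 2, 5, 2, 5 repeats every 2 events.
These are the Thursdays and Saturdays of each week.
Next Saturday: 2003-08-30.
Next Thursday: 2003-09-04.
The following Saturday is 2003-09-06.

2003-08-30, 2003-09-04, 2003-09-06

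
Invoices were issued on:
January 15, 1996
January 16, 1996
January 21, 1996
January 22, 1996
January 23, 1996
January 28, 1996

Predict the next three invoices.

Every event lands on a Monday or Tuesday or Sunday (gaps cycle 1, 5, 1, 1, 5).
So the schedule is: every Monday, Tuesday and Sunday.
The following Monday is January 29, 1996.
The following Tuesday is January 30, 1996.
The following Sunday is February 4, 1996.

January 29, 1996; January 30, 1996; February 4, 1996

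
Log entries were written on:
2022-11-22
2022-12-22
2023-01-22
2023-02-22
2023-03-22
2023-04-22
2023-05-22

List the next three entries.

2023-06-22, 2023-07-22, 2023-08-22

The day-of-month is always 22 (30, 31, 31, 28, 31, 30 days between events).
So this recurs on the 22nd of each month.
June 2023: 2023-06-22.
Next: July 2023 → 2023-07-22.
August 2023: 2023-08-22.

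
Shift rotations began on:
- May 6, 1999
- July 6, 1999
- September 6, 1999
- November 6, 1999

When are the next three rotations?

January 6, 2000; March 6, 2000; May 6, 2000

The day-of-month is always 6 (61, 62, 61 days between events).
So this recurs on the 6th of every 2 months.
January 2000: January 6, 2000.
Next: March 2000 → March 6, 2000.
Next: May 2000 → May 6, 2000.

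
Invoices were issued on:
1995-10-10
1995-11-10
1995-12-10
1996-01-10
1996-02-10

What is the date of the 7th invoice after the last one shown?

Each date is the 10th; the gaps (31, 30, 31, 31) track the month lengths.
The rule is the 10th of each month.
Next: March 1996 → 1996-03-10.
April 1996: 1996-04-10.
May 1996: 1996-05-10.
June 1996: 1996-06-10.
July 1996: 1996-07-10.
August 1996: 1996-08-10.
September 1996: 1996-09-10.

1996-09-10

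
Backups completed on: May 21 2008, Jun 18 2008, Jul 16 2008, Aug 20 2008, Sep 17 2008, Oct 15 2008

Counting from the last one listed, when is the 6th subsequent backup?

Apr 15 2009

These are Wednesdays at 28- or 35-day spacing (28, 28, 35, 28, 28).
The pattern: 3rd Wednesday of the month.
3rd Wednesday of November 2008: Nov 19 2008.
3rd Wednesday of December 2008: Dec 17 2008.
January 2009 — 3rd Wednesday is Jan 21 2009.
February 2009 — 3rd Wednesday is Feb 18 2009.
3rd Wednesday of March 2009: Mar 18 2009.
3rd Wednesday of April 2009: Apr 15 2009.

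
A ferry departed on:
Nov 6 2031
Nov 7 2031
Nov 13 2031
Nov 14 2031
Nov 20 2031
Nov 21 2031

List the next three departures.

Nov 27 2031, Nov 28 2031, Dec 4 2031

Every event lands on a Thursday or Friday (gaps cycle 1, 6, 1, 6, 1).
So the schedule is: every Thursday and Friday.
Next Thursday: Nov 27 2031.
Next Friday: Nov 28 2031.
The following Thursday is Dec 4 2031.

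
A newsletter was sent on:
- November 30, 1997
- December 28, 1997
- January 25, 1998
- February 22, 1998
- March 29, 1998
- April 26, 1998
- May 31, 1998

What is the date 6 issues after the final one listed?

Every date is a Sunday; gaps 28, 28, 28, 35, 28, 35 days.
Each is the last Sunday of its month (at least one falls on the 29th or later, ruling out '4th Sunday').
Last Sunday of June 1998: June 28, 1998.
July 1998 ends with Sunday July 26, 1998.
August 1998 ends with Sunday August 30, 1998.
Last Sunday of September 1998: September 27, 1998.
Last Sunday of October 1998: October 25, 1998.
November 1998 ends with Sunday November 29, 1998.

November 29, 1998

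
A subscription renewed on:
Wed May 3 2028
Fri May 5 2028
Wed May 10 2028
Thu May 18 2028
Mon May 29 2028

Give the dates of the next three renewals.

Intervals are 2, 5, 8, 11 days — an arithmetic progression with common difference 3.
Next gap: 14 days. Mon May 29 2028 + 14 days = Mon Jun 12 2028.
Next gap: 17 days. Mon Jun 12 2028 + 17 days = Thu Jun 29 2028.
Next gap: 20 days. Thu Jun 29 2028 + 20 days = Wed Jul 19 2028.

Mon Jun 12 2028, Thu Jun 29 2028, Wed Jul 19 2028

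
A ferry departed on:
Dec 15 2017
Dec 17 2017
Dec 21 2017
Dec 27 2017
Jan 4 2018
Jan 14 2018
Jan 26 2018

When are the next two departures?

The spacing grows by 2 each time: 2, 4, 6, 8, 10, 12 days.
Next gap: 14 days. Jan 26 2018 + 14 days = Feb 9 2018.
Next gap: 16 days. Feb 9 2018 + 16 days = Feb 25 2018.

Feb 9 2018, Feb 25 2018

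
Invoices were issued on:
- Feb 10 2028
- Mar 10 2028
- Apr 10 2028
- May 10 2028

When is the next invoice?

Jun 10 2028

Gaps: 29, 31, 30 days — not constant. Every event is on the 10th of the month.
Pattern: the 10th of each month.
Next: June 2028 → Jun 10 2028.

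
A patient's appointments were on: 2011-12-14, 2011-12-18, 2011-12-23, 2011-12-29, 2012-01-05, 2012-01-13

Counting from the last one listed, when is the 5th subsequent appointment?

Intervals are 4, 5, 6, 7, 8 days — an arithmetic progression with common difference 1.
Next gap: 9 days. 2012-01-13 + 9 days = 2012-01-22.
Next gap: 10 days. 2012-01-22 + 10 days = 2012-02-01.
Next gap: 11 days. 2012-02-01 + 11 days = 2012-02-12.
Next gap: 12 days. 2012-02-12 + 12 days = 2012-02-24.
Next gap: 13 days. 2012-02-24 + 13 days = 2012-03-08.

2012-03-08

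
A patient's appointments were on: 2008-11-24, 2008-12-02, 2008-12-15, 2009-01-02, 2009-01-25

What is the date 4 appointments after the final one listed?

Gaps: 8, 13, 18, 23 days — each gap is 5 larger than the previous one.
Next gap: 28 days. 2009-01-25 + 28 days = 2009-02-22.
Next gap: 33 days. 2009-02-22 + 33 days = 2009-03-27.
Next gap: 38 days. 2009-03-27 + 38 days = 2009-05-04.
Next gap: 43 days. 2009-05-04 + 43 days = 2009-06-16.

2009-06-16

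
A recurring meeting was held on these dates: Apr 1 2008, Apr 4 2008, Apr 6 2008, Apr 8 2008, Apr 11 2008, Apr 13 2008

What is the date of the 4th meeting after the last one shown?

Apr 22 2008

The gap pattern 3, 2, 2, 3, 2 repeats every 3 events.
These are the Tuesdays, Fridays and Sundays of each week.
Next Tuesday: Apr 15 2008.
Next Friday: Apr 18 2008.
The following Sunday is Apr 20 2008.
Next Tuesday: Apr 22 2008.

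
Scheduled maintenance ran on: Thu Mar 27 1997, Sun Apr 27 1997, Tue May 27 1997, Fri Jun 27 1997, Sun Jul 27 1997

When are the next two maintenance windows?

Each date is the 27th; the gaps (31, 30, 31, 30) track the month lengths.
The rule is the 27th of each month.
Next: August 1997 → Wed Aug 27 1997.
Next: September 1997 → Sat Sep 27 1997.

Wed Aug 27 1997, Sat Sep 27 1997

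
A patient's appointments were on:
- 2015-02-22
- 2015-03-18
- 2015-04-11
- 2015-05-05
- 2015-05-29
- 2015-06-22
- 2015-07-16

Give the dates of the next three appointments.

2015-08-09, 2015-09-02, 2015-09-26

Gaps between consecutive events: 24, 24, 24, 24, 24, 24 days — a constant 24-day interval.
2015-07-16 + 24 days = 2015-08-09.
2015-08-09 + 24 days = 2015-09-02.
2015-09-02 + 24 days = 2015-09-26.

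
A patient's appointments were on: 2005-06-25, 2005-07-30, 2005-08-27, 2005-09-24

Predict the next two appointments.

2005-10-29, 2005-11-26

These are Saturdays with 35, 28, 28-day gaps.
Each is the final Saturday of its month — 2005-07-30 is past the 28th, so '4th Saturday' doesn't fit.
October 2005 ends with Saturday 2005-10-29.
Last Saturday of November 2005: 2005-11-26.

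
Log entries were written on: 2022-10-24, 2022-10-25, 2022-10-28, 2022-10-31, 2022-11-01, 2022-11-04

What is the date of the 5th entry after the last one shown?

The gap pattern 1, 3, 3, 1, 3 repeats every 3 events.
These are the Mondays, Tuesdays and Fridays of each week.
The following Monday is 2022-11-07.
Next Tuesday: 2022-11-08.
Next Friday: 2022-11-11.
The following Monday is 2022-11-14.
The following Tuesday is 2022-11-15.

2022-11-15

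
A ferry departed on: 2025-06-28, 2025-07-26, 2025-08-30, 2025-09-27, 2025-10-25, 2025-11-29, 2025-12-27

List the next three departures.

These are Saturdays with 28, 35, 28, 28, 35, 28-day gaps.
Each is the final Saturday of its month — 2025-08-30 is past the 28th, so '4th Saturday' doesn't fit.
January 2026 ends with Saturday 2026-01-31.
February 2026 ends with Saturday 2026-02-28.
March 2026 ends with Saturday 2026-03-28.

2026-01-31, 2026-02-28, 2026-03-28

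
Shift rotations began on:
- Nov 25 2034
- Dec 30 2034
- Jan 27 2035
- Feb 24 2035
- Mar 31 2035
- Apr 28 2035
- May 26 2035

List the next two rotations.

Jun 30 2035, Jul 28 2035

These are Saturdays with 35, 28, 28, 35, 28, 28-day gaps.
Each is the final Saturday of its month — Dec 30 2034 is past the 28th, so '4th Saturday' doesn't fit.
Last Saturday of June 2035: Jun 30 2035.
Last Saturday of July 2035: Jul 28 2035.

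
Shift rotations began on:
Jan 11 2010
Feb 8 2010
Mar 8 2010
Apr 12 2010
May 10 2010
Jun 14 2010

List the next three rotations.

Jul 12 2010, Aug 9 2010, Sep 13 2010

Gaps: 28, 28, 35, 28, 35 days — a mix of 28 and 35. Every date is a Monday.
Each is the 2nd Monday of its month.
2nd Monday of July 2010: Jul 12 2010.
August 2010 — 2nd Monday is Aug 9 2010.
September 2010 — 2nd Monday is Sep 13 2010.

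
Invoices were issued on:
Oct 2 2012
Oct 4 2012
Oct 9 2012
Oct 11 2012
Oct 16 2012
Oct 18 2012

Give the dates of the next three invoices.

Oct 23 2012, Oct 25 2012, Oct 30 2012

The gap pattern 2, 5, 2, 5, 2 repeats every 2 events.
These are the Tuesdays and Thursdays of each week.
Next Tuesday: Oct 23 2012.
The following Thursday is Oct 25 2012.
Next Tuesday: Oct 30 2012.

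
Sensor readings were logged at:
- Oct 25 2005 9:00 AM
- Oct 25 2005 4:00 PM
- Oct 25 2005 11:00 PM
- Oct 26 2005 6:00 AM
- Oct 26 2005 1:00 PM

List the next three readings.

The interval is a steady 7 hours (7, 7, 7, 7).
Oct 26 2005 1:00 PM + 7 h = Oct 26 2005 8:00 PM.
Oct 26 2005 8:00 PM + 7 h = Oct 27 2005 3:00 AM.
Oct 27 2005 3:00 AM + 7 h = Oct 27 2005 10:00 AM.

Oct 26 2005 8:00 PM, Oct 27 2005 3:00 AM, Oct 27 2005 10:00 AM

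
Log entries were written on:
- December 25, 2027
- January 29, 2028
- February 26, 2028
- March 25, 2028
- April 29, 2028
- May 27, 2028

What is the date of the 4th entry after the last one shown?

September 30, 2028

These are Saturdays with 35, 28, 28, 35, 28-day gaps.
Each is the final Saturday of its month — January 29, 2028 is past the 28th, so '4th Saturday' doesn't fit.
Last Saturday of June 2028: June 24, 2028.
July 2028 ends with Saturday July 29, 2028.
August 2028 ends with Saturday August 26, 2028.
Last Saturday of September 2028: September 30, 2028.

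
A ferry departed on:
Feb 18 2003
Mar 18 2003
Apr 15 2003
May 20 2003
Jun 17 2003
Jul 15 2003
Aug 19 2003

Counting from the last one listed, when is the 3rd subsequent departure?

These are Tuesdays at 28- or 35-day spacing (28, 28, 35, 28, 28, 35).
The pattern: 3rd Tuesday of the month.
September 2003 — 3rd Tuesday is Sep 16 2003.
October 2003 — 3rd Tuesday is Oct 21 2003.
November 2003 — 3rd Tuesday is Nov 18 2003.

Nov 18 2003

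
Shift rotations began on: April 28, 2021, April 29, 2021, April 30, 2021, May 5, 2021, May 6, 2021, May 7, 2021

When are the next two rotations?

Gaps: 1, 1, 5, 1, 1 days — not constant, but cyclic with period 3.
The events fall on every Wednesday, Thursday and Friday.
Next Wednesday: May 12, 2021.
Next Thursday: May 13, 2021.

May 12, 2021; May 13, 2021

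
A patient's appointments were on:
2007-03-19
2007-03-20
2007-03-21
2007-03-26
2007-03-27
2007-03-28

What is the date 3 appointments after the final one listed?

2007-04-04

The gap pattern 1, 1, 5, 1, 1 repeats every 3 events.
These are the Mondays, Tuesdays and Wednesdays of each week.
Next Monday: 2007-04-02.
The following Tuesday is 2007-04-03.
The following Wednesday is 2007-04-04.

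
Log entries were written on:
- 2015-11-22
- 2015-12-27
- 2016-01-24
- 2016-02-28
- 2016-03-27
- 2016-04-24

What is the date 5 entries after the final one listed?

2016-09-25

These are Sundays at 28- or 35-day spacing (35, 28, 35, 28, 28).
The pattern: 4th Sunday of the month.
May 2016 — 4th Sunday is 2016-05-22.
4th Sunday of June 2016: 2016-06-26.
4th Sunday of July 2016: 2016-07-24.
4th Sunday of August 2016: 2016-08-28.
4th Sunday of September 2016: 2016-09-25.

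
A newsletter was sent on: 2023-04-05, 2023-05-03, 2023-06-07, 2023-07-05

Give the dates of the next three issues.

Gaps: 28, 35, 28 days — a mix of 28 and 35. Every date is a Wednesday.
Each is the 1st Wednesday of its month.
1st Wednesday of August 2023: 2023-08-02.
1st Wednesday of September 2023: 2023-09-06.
1st Wednesday of October 2023: 2023-10-04.

2023-08-02, 2023-09-06, 2023-10-04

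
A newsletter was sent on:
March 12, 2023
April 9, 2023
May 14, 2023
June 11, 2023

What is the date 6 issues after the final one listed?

Gaps: 28, 35, 28 days — a mix of 28 and 35. Every date is a Sunday.
Each is the 2nd Sunday of its month.
July 2023 — 2nd Sunday is July 9, 2023.
2nd Sunday of August 2023: August 13, 2023.
September 2023 — 2nd Sunday is September 10, 2023.
2nd Sunday of October 2023: October 8, 2023.
November 2023 — 2nd Sunday is November 12, 2023.
2nd Sunday of December 2023: December 10, 2023.

December 10, 2023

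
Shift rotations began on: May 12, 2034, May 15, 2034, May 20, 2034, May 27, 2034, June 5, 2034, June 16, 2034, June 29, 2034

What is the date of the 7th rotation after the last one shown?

November 23, 2034

The spacing grows by 2 each time: 3, 5, 7, 9, 11, 13 days.
Next gap: 15 days. June 29, 2034 + 15 days = July 14, 2034.
Next gap: 17 days. July 14, 2034 + 17 days = July 31, 2034.
Next gap: 19 days. July 31, 2034 + 19 days = August 19, 2034.
Next gap: 21 days. August 19, 2034 + 21 days = September 9, 2034.
Next gap: 23 days. September 9, 2034 + 23 days = October 2, 2034.
Next gap: 25 days. October 2, 2034 + 25 days = October 27, 2034.
Next gap: 27 days. October 27, 2034 + 27 days = November 23, 2034.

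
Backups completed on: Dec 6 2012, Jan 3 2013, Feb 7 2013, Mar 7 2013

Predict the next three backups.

All dates are Thursdays, 28, 35, 28 days apart.
Specifically, the 1st Thursday of each month.
1st Thursday of April 2013: Apr 4 2013.
May 2013 — 1st Thursday is May 2 2013.
1st Thursday of June 2013: Jun 6 2013.

Apr 4 2013, May 2 2013, Jun 6 2013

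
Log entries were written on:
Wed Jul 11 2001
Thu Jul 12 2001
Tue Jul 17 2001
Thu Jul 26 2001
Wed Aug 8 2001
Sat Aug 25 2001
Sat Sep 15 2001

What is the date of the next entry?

Intervals are 1, 5, 9, 13, 17, 21 days — an arithmetic progression with common difference 4.
Next gap: 25 days. Sat Sep 15 2001 + 25 days = Wed Oct 10 2001.

Wed Oct 10 2001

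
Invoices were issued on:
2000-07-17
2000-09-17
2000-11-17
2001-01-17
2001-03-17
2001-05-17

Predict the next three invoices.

Each date is the 17th; the gaps (62, 61, 61, 59, 61) track the month lengths.
The rule is the 17th of every 2 months.
July 2001: 2001-07-17.
Next: September 2001 → 2001-09-17.
November 2001: 2001-11-17.

2001-07-17, 2001-09-17, 2001-11-17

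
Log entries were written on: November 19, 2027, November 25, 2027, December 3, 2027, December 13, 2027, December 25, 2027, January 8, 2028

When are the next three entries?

Intervals are 6, 8, 10, 12, 14 days — an arithmetic progression with common difference 2.
Next gap: 16 days. January 8, 2028 + 16 days = January 24, 2028.
Next gap: 18 days. January 24, 2028 + 18 days = February 11, 2028.
Next gap: 20 days. February 11, 2028 + 20 days = March 2, 2028.

January 24, 2028; February 11, 2028; March 2, 2028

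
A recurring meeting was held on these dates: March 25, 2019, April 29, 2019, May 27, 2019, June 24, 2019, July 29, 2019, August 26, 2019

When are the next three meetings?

Every date is a Monday; gaps 35, 28, 28, 35, 28 days.
Each is the last Monday of its month (at least one falls on the 29th or later, ruling out '4th Monday').
September 2019 ends with Monday September 30, 2019.
Last Monday of October 2019: October 28, 2019.
Last Monday of November 2019: November 25, 2019.

September 30, 2019; October 28, 2019; November 25, 2019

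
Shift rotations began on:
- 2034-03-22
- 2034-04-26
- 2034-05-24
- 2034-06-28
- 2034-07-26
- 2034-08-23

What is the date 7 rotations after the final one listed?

All dates are Wednesdays, 35, 28, 35, 28, 28 days apart.
Specifically, the 4th Wednesday of each month.
4th Wednesday of September 2034: 2034-09-27.
4th Wednesday of October 2034: 2034-10-25.
November 2034 — 4th Wednesday is 2034-11-22.
4th Wednesday of December 2034: 2034-12-27.
4th Wednesday of January 2035: 2035-01-24.
February 2035 — 4th Wednesday is 2035-02-28.
4th Wednesday of March 2035: 2035-03-28.

2035-03-28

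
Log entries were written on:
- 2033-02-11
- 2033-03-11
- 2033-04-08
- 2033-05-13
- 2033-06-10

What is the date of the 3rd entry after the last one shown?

All dates are Fridays, 28, 28, 35, 28 days apart.
Specifically, the 2nd Friday of each month.
July 2033 — 2nd Friday is 2033-07-08.
2nd Friday of August 2033: 2033-08-12.
2nd Friday of September 2033: 2033-09-09.

2033-09-09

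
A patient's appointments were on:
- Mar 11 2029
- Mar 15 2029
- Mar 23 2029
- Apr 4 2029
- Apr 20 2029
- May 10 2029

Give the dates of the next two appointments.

Jun 3 2029, Jul 1 2029

Intervals are 4, 8, 12, 16, 20 days — an arithmetic progression with common difference 4.
Next gap: 24 days. May 10 2029 + 24 days = Jun 3 2029.
Next gap: 28 days. Jun 3 2029 + 28 days = Jul 1 2029.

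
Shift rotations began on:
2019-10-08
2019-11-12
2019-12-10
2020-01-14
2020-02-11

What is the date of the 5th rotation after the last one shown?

2020-07-14

All dates are Tuesdays, 35, 28, 35, 28 days apart.
Specifically, the 2nd Tuesday of each month.
March 2020 — 2nd Tuesday is 2020-03-10.
2nd Tuesday of April 2020: 2020-04-14.
2nd Tuesday of May 2020: 2020-05-12.
June 2020 — 2nd Tuesday is 2020-06-09.
July 2020 — 2nd Tuesday is 2020-07-14.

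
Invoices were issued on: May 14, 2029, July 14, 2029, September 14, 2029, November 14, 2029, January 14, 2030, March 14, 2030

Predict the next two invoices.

Each date is the 14th; the gaps (61, 62, 61, 61, 59) track the month lengths.
The rule is the 14th of every 2 months.
Next: May 2030 → May 14, 2030.
July 2030: July 14, 2030.

May 14, 2030; July 14, 2030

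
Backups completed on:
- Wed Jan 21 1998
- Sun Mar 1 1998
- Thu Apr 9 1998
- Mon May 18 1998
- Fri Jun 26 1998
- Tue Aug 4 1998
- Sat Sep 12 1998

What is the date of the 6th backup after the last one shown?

Tue May 4 1999

The spacing is 39, 39, 39, 39, 39, 39 days — always 39 days.
Sat Sep 12 1998 + 39 days = Wed Oct 21 1998.
Wed Oct 21 1998 + 39 days = Sun Nov 29 1998.
Sun Nov 29 1998 + 39 days = Thu Jan 7 1999.
Thu Jan 7 1999 + 39 days = Mon Feb 15 1999.
Mon Feb 15 1999 + 39 days = Fri Mar 26 1999.
Fri Mar 26 1999 + 39 days = Tue May 4 1999.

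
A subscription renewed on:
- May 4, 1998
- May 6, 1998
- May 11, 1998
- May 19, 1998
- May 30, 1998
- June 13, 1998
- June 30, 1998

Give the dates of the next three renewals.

July 20, 1998; August 12, 1998; September 7, 1998

The spacing grows by 3 each time: 2, 5, 8, 11, 14, 17 days.
Next gap: 20 days. June 30, 1998 + 20 days = July 20, 1998.
Next gap: 23 days. July 20, 1998 + 23 days = August 12, 1998.
Next gap: 26 days. August 12, 1998 + 26 days = September 7, 1998.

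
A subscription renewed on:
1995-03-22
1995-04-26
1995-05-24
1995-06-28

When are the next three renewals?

1995-07-26, 1995-08-23, 1995-09-27

All dates are Wednesdays, 35, 28, 35 days apart.
Specifically, the 4th Wednesday of each month.
July 1995 — 4th Wednesday is 1995-07-26.
4th Wednesday of August 1995: 1995-08-23.
4th Wednesday of September 1995: 1995-09-27.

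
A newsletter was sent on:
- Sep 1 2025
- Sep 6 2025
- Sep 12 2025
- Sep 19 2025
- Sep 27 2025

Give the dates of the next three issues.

Oct 6 2025, Oct 16 2025, Oct 27 2025

Gaps: 5, 6, 7, 8 days — each gap is 1 larger than the previous one.
Next gap: 9 days. Sep 27 2025 + 9 days = Oct 6 2025.
Next gap: 10 days. Oct 6 2025 + 10 days = Oct 16 2025.
Next gap: 11 days. Oct 16 2025 + 11 days = Oct 27 2025.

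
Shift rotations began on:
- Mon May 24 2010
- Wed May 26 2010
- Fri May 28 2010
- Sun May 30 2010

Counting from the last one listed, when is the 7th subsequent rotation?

Every event comes 2 days after the last (2, 2, 2).
Sun May 30 2010 + 2 days = Tue Jun 1 2010.
Tue Jun 1 2010 + 2 days = Thu Jun 3 2010.
Thu Jun 3 2010 + 2 days = Sat Jun 5 2010.
Sat Jun 5 2010 + 2 days = Mon Jun 7 2010.
Mon Jun 7 2010 + 2 days = Wed Jun 9 2010.
Wed Jun 9 2010 + 2 days = Fri Jun 11 2010.
Fri Jun 11 2010 + 2 days = Sun Jun 13 2010.

Sun Jun 13 2010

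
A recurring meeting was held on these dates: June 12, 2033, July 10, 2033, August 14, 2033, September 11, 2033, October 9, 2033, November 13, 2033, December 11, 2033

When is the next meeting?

January 8, 2034

Gaps: 28, 35, 28, 28, 35, 28 days — a mix of 28 and 35. Every date is a Sunday.
Each is the 2nd Sunday of its month.
2nd Sunday of January 2034: January 8, 2034.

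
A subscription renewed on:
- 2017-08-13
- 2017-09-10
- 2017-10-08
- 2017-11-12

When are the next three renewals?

2017-12-10, 2018-01-14, 2018-02-11

All dates are Sundays, 28, 28, 35 days apart.
Specifically, the 2nd Sunday of each month.
2nd Sunday of December 2017: 2017-12-10.
January 2018 — 2nd Sunday is 2018-01-14.
2nd Sunday of February 2018: 2018-02-11.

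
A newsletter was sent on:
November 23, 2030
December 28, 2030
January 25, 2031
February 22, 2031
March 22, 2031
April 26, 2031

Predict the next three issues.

Gaps: 35, 28, 28, 28, 35 days — a mix of 28 and 35. Every date is a Saturday.
Each is the 4th Saturday of its month.
May 2031 — 4th Saturday is May 24, 2031.
4th Saturday of June 2031: June 28, 2031.
July 2031 — 4th Saturday is July 26, 2031.

May 24, 2031; June 28, 2031; July 26, 2031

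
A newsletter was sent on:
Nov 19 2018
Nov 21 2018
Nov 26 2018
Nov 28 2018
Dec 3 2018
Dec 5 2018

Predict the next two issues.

Gaps: 2, 5, 2, 5, 2 days — not constant, but cyclic with period 2.
The events fall on every Monday and Wednesday.
Next Monday: Dec 10 2018.
Next Wednesday: Dec 12 2018.

Dec 10 2018, Dec 12 2018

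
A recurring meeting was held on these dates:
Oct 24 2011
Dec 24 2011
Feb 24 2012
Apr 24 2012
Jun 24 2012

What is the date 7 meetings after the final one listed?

Each date is the 24th; the gaps (61, 62, 60, 61) track the month lengths.
The rule is the 24th of every 2 months.
Next: August 2012 → Aug 24 2012.
October 2012: Oct 24 2012.
December 2012: Dec 24 2012.
February 2013: Feb 24 2013.
Next: April 2013 → Apr 24 2013.
June 2013: Jun 24 2013.
Next: August 2013 → Aug 24 2013.

Aug 24 2013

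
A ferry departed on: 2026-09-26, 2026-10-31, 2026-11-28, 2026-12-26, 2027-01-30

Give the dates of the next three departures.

2027-02-27, 2027-03-27, 2027-04-24

Every date is a Saturday; gaps 35, 28, 28, 35 days.
Each is the last Saturday of its month (at least one falls on the 29th or later, ruling out '4th Saturday').
February 2027 ends with Saturday 2027-02-27.
Last Saturday of March 2027: 2027-03-27.
Last Saturday of April 2027: 2027-04-24.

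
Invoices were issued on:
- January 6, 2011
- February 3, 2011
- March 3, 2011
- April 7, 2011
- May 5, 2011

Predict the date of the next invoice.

All dates are Thursdays, 28, 28, 35, 28 days apart.
Specifically, the 1st Thursday of each month.
1st Thursday of June 2011: June 2, 2011.

June 2, 2011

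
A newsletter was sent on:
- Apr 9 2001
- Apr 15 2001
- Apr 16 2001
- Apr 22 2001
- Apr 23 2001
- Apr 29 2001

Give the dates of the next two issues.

Apr 30 2001, May 6 2001

Gaps: 6, 1, 6, 1, 6 days — not constant, but cyclic with period 2.
The events fall on every Monday and Sunday.
Next Monday: Apr 30 2001.
Next Sunday: May 6 2001.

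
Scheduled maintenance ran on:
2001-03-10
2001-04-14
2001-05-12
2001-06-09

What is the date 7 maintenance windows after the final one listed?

2002-01-12

Gaps: 35, 28, 28 days — a mix of 28 and 35. Every date is a Saturday.
Each is the 2nd Saturday of its month.
July 2001 — 2nd Saturday is 2001-07-14.
August 2001 — 2nd Saturday is 2001-08-11.
September 2001 — 2nd Saturday is 2001-09-08.
2nd Saturday of October 2001: 2001-10-13.
2nd Saturday of November 2001: 2001-11-10.
2nd Saturday of December 2001: 2001-12-08.
January 2002 — 2nd Saturday is 2002-01-12.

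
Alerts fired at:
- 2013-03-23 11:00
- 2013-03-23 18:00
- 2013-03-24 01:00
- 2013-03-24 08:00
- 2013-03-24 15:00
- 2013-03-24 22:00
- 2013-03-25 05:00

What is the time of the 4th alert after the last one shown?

Gaps: 7, 7, 7, 7, 7, 7 hours — each event is 7 hours after the previous one.
2013-03-25 05:00 + 7 h = 2013-03-25 12:00.
2013-03-25 12:00 + 7 h = 2013-03-25 19:00.
2013-03-25 19:00 + 7 h = 2013-03-26 02:00.
2013-03-26 02:00 + 7 h = 2013-03-26 09:00.

2013-03-26 09:00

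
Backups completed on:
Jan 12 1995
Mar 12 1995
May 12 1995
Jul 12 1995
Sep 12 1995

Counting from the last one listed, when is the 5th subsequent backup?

Jul 12 1996

Each date is the 12th; the gaps (59, 61, 61, 62) track the month lengths.
The rule is the 12th of every 2 months.
Next: November 1995 → Nov 12 1995.
January 1996: Jan 12 1996.
Next: March 1996 → Mar 12 1996.
May 1996: May 12 1996.
July 1996: Jul 12 1996.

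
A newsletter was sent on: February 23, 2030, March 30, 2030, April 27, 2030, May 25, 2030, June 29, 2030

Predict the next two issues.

July 27, 2030; August 31, 2030

Every date is a Saturday; gaps 35, 28, 28, 35 days.
Each is the last Saturday of its month (at least one falls on the 29th or later, ruling out '4th Saturday').
Last Saturday of July 2030: July 27, 2030.
Last Saturday of August 2030: August 31, 2030.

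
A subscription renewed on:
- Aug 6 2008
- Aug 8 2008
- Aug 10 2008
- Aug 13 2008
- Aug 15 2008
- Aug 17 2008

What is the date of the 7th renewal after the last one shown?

Every event lands on a Wednesday or Friday or Sunday (gaps cycle 2, 2, 3, 2, 2).
So the schedule is: every Wednesday, Friday and Sunday.
Next Wednesday: Aug 20 2008.
The following Friday is Aug 22 2008.
Next Sunday: Aug 24 2008.
Next Wednesday: Aug 27 2008.
The following Friday is Aug 29 2008.
Next Sunday: Aug 31 2008.
The following Wednesday is Sep 3 2008.

Sep 3 2008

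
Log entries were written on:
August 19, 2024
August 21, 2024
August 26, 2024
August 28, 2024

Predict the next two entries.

The gap pattern 2, 5, 2 repeats every 2 events.
These are the Mondays and Wednesdays of each week.
Next Monday: September 2, 2024.
The following Wednesday is September 4, 2024.

September 2, 2024; September 4, 2024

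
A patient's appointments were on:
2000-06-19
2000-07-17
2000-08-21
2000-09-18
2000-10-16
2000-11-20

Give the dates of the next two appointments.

2000-12-18, 2001-01-15

These are Mondays at 28- or 35-day spacing (28, 35, 28, 28, 35).
The pattern: 3rd Monday of the month.
December 2000 — 3rd Monday is 2000-12-18.
3rd Monday of January 2001: 2001-01-15.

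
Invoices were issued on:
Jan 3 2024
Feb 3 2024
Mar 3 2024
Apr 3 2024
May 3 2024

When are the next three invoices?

Gaps: 31, 29, 31, 30 days — not constant. Every event is on the 3rd of the month.
Pattern: the 3rd of each month.
June 2024: Jun 3 2024.
July 2024: Jul 3 2024.
August 2024: Aug 3 2024.

Jun 3 2024, Jul 3 2024, Aug 3 2024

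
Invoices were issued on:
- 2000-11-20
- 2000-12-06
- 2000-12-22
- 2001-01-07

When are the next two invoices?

2001-01-23, 2001-02-08

The spacing is 16, 16, 16 days — always 16 days.
2001-01-07 + 16 days = 2001-01-23.
2001-01-23 + 16 days = 2001-02-08.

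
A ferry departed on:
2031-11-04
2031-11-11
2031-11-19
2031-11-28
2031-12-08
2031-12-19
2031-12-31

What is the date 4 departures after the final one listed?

Gaps: 7, 8, 9, 10, 11, 12 days — each gap is 1 larger than the previous one.
Next gap: 13 days. 2031-12-31 + 13 days = 2032-01-13.
Next gap: 14 days. 2032-01-13 + 14 days = 2032-01-27.
Next gap: 15 days. 2032-01-27 + 15 days = 2032-02-11.
Next gap: 16 days. 2032-02-11 + 16 days = 2032-02-27.

2032-02-27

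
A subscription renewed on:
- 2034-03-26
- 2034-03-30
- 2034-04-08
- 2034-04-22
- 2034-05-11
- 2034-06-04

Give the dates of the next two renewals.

2034-07-03, 2034-08-06

Intervals are 4, 9, 14, 19, 24 days — an arithmetic progression with common difference 5.
Next gap: 29 days. 2034-06-04 + 29 days = 2034-07-03.
Next gap: 34 days. 2034-07-03 + 34 days = 2034-08-06.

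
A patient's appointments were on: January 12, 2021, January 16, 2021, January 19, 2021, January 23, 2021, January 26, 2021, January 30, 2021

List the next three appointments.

Every event lands on a Tuesday or Saturday (gaps cycle 4, 3, 4, 3, 4).
So the schedule is: every Tuesday and Saturday.
Next Tuesday: February 2, 2021.
Next Saturday: February 6, 2021.
The following Tuesday is February 9, 2021.

February 2, 2021; February 6, 2021; February 9, 2021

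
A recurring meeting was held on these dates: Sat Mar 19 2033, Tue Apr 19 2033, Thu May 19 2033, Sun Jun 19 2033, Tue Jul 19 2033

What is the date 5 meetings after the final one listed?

Each date is the 19th; the gaps (31, 30, 31, 30) track the month lengths.
The rule is the 19th of each month.
August 2033: Fri Aug 19 2033.
September 2033: Mon Sep 19 2033.
Next: October 2033 → Wed Oct 19 2033.
November 2033: Sat Nov 19 2033.
Next: December 2033 → Mon Dec 19 2033.

Mon Dec 19 2033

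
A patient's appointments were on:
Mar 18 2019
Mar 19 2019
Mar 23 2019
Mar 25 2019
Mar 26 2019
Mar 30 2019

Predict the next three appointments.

The gap pattern 1, 4, 2, 1, 4 repeats every 3 events.
These are the Mondays, Tuesdays and Saturdays of each week.
Next Monday: Apr 1 2019.
The following Tuesday is Apr 2 2019.
The following Saturday is Apr 6 2019.

Apr 1 2019, Apr 2 2019, Apr 6 2019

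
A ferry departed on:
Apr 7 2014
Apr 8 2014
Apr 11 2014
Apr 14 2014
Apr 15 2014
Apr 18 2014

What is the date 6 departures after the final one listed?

May 2 2014

Every event lands on a Monday or Tuesday or Friday (gaps cycle 1, 3, 3, 1, 3).
So the schedule is: every Monday, Tuesday and Friday.
The following Monday is Apr 21 2014.
Next Tuesday: Apr 22 2014.
Next Friday: Apr 25 2014.
Next Monday: Apr 28 2014.
Next Tuesday: Apr 29 2014.
The following Friday is May 2 2014.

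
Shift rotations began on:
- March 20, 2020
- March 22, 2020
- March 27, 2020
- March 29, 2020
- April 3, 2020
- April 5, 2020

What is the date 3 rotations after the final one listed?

April 17, 2020

The gap pattern 2, 5, 2, 5, 2 repeats every 2 events.
These are the Fridays and Sundays of each week.
Next Friday: April 10, 2020.
The following Sunday is April 12, 2020.
Next Friday: April 17, 2020.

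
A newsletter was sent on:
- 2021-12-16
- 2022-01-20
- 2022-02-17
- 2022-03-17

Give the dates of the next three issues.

2022-04-21, 2022-05-19, 2022-06-16

Gaps: 35, 28, 28 days — a mix of 28 and 35. Every date is a Thursday.
Each is the 3rd Thursday of its month.
April 2022 — 3rd Thursday is 2022-04-21.
3rd Thursday of May 2022: 2022-05-19.
3rd Thursday of June 2022: 2022-06-16.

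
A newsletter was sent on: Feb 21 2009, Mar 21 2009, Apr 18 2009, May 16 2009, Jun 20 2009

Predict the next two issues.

All dates are Saturdays, 28, 28, 28, 35 days apart.
Specifically, the 3rd Saturday of each month.
3rd Saturday of July 2009: Jul 18 2009.
3rd Saturday of August 2009: Aug 15 2009.

Jul 18 2009, Aug 15 2009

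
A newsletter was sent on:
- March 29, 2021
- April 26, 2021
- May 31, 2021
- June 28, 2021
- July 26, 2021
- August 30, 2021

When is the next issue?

Every date is a Monday; gaps 28, 35, 28, 28, 35 days.
Each is the last Monday of its month (at least one falls on the 29th or later, ruling out '4th Monday').
Last Monday of September 2021: September 27, 2021.

September 27, 2021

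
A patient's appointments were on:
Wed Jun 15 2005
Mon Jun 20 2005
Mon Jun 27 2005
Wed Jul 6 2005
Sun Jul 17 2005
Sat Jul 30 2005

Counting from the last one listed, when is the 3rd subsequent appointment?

Gaps: 5, 7, 9, 11, 13 days — each gap is 2 larger than the previous one.
Next gap: 15 days. Sat Jul 30 2005 + 15 days = Sun Aug 14 2005.
Next gap: 17 days. Sun Aug 14 2005 + 17 days = Wed Aug 31 2005.
Next gap: 19 days. Wed Aug 31 2005 + 19 days = Mon Sep 19 2005.

Mon Sep 19 2005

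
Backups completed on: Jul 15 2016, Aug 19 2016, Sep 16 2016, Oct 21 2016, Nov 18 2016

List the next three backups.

Dec 16 2016, Jan 20 2017, Feb 17 2017

These are Fridays at 28- or 35-day spacing (35, 28, 35, 28).
The pattern: 3rd Friday of the month.
3rd Friday of December 2016: Dec 16 2016.
January 2017 — 3rd Friday is Jan 20 2017.
3rd Friday of February 2017: Feb 17 2017.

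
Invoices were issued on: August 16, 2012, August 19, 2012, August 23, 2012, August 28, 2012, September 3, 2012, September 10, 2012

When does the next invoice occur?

Intervals are 3, 4, 5, 6, 7 days — an arithmetic progression with common difference 1.
Next gap: 8 days. September 10, 2012 + 8 days = September 18, 2012.

September 18, 2012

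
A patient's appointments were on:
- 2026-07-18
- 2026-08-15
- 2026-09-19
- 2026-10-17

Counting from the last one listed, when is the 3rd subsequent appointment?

2027-01-16

All dates are Saturdays, 28, 35, 28 days apart.
Specifically, the 3rd Saturday of each month.
3rd Saturday of November 2026: 2026-11-21.
December 2026 — 3rd Saturday is 2026-12-19.
3rd Saturday of January 2027: 2027-01-16.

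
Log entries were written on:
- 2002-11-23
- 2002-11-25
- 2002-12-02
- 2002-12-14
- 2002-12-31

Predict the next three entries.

Gaps: 2, 7, 12, 17 days — each gap is 5 larger than the previous one.
Next gap: 22 days. 2002-12-31 + 22 days = 2003-01-22.
Next gap: 27 days. 2003-01-22 + 27 days = 2003-02-18.
Next gap: 32 days. 2003-02-18 + 32 days = 2003-03-22.

2003-01-22, 2003-02-18, 2003-03-22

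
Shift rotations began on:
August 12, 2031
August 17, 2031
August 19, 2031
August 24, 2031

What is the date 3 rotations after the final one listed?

September 2, 2031

Gaps: 5, 2, 5 days — not constant, but cyclic with period 2.
The events fall on every Tuesday and Sunday.
The following Tuesday is August 26, 2031.
Next Sunday: August 31, 2031.
The following Tuesday is September 2, 2031.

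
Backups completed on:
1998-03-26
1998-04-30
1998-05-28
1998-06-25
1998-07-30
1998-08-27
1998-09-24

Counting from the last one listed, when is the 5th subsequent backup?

1999-02-25

All Thursdays; the gaps (35, 28, 28, 35, 28, 28) vary with month length.
This is the last Thursday of each month.
Last Thursday of October 1998: 1998-10-29.
Last Thursday of November 1998: 1998-11-26.
Last Thursday of December 1998: 1998-12-31.
Last Thursday of January 1999: 1999-01-28.
Last Thursday of February 1999: 1999-02-25.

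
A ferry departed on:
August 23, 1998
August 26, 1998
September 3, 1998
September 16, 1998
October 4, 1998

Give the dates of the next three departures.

October 27, 1998; November 24, 1998; December 27, 1998

Gaps: 3, 8, 13, 18 days — each gap is 5 larger than the previous one.
Next gap: 23 days. October 4, 1998 + 23 days = October 27, 1998.
Next gap: 28 days. October 27, 1998 + 28 days = November 24, 1998.
Next gap: 33 days. November 24, 1998 + 33 days = December 27, 1998.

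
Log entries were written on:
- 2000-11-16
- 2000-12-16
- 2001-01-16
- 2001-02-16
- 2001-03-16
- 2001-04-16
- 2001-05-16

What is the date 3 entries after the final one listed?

Gaps: 30, 31, 31, 28, 31, 30 days — not constant. Every event is on the 16th of the month.
Pattern: the 16th of each month.
June 2001: 2001-06-16.
July 2001: 2001-07-16.
August 2001: 2001-08-16.

2001-08-16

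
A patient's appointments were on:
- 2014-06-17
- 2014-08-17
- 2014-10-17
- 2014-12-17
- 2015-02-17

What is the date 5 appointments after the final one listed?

2015-12-17

Each date is the 17th; the gaps (61, 61, 61, 62) track the month lengths.
The rule is the 17th of every 2 months.
Next: April 2015 → 2015-04-17.
June 2015: 2015-06-17.
Next: August 2015 → 2015-08-17.
October 2015: 2015-10-17.
December 2015: 2015-12-17.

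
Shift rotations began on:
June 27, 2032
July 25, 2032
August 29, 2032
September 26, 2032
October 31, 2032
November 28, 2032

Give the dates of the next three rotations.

December 26, 2032; January 30, 2033; February 27, 2033

These are Sundays with 28, 35, 28, 35, 28-day gaps.
Each is the final Sunday of its month — August 29, 2032 is past the 28th, so '4th Sunday' doesn't fit.
Last Sunday of December 2032: December 26, 2032.
Last Sunday of January 2033: January 30, 2033.
Last Sunday of February 2033: February 27, 2033.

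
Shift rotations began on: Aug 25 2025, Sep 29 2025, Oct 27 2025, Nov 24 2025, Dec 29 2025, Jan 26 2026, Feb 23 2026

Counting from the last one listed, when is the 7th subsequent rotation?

Sep 28 2026

These are Mondays with 35, 28, 28, 35, 28, 28-day gaps.
Each is the final Monday of its month — Sep 29 2025 is past the 28th, so '4th Monday' doesn't fit.
March 2026 ends with Monday Mar 30 2026.
April 2026 ends with Monday Apr 27 2026.
Last Monday of May 2026: May 25 2026.
June 2026 ends with Monday Jun 29 2026.
Last Monday of July 2026: Jul 27 2026.
Last Monday of August 2026: Aug 31 2026.
Last Monday of September 2026: Sep 28 2026.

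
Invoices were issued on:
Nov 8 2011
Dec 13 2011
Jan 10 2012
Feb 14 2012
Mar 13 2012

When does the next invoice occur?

All dates are Tuesdays, 35, 28, 35, 28 days apart.
Specifically, the 2nd Tuesday of each month.
2nd Tuesday of April 2012: Apr 10 2012.

Apr 10 2012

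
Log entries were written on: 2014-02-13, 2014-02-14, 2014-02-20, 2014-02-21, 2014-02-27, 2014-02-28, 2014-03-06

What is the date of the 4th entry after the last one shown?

2014-03-20

Gaps: 1, 6, 1, 6, 1, 6 days — not constant, but cyclic with period 2.
The events fall on every Thursday and Friday.
Next Friday: 2014-03-07.
Next Thursday: 2014-03-13.
Next Friday: 2014-03-14.
The following Thursday is 2014-03-20.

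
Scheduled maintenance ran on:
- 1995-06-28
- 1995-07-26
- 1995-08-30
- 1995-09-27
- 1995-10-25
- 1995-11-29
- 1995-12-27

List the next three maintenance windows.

These are Wednesdays with 28, 35, 28, 28, 35, 28-day gaps.
Each is the final Wednesday of its month — 1995-08-30 is past the 28th, so '4th Wednesday' doesn't fit.
January 1996 ends with Wednesday 1996-01-31.
Last Wednesday of February 1996: 1996-02-28.
March 1996 ends with Wednesday 1996-03-27.

1996-01-31, 1996-02-28, 1996-03-27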